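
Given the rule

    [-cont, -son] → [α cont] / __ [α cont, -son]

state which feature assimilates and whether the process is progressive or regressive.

The shared variable α links the value of [cont] on the target to that of the neighbouring obstruent. [cont] distinguishes stops from fricatives — a manner-of-articulation feature — so this is manner assimilation.
The conditioning segment sits to the right of the focus bar, meaning the trigger follows the segment that changes — regressive assimilation.

regressive manner assimilation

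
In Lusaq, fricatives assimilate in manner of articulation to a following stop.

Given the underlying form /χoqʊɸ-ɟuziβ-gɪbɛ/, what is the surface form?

The rule targets /ɸ/ (voiceless bilabial fricative), which sits before the trigger /ɟ/ (stop).
A voiceless bilabial stop is [p], so the surface segment is [p].
At the second juncture, /β/ likewise becomes [b] adjacent to /g/.

[χoqʊpɟuzibgɪbɛ]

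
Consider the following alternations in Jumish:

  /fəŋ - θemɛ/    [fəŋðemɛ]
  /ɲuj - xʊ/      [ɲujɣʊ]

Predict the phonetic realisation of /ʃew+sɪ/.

The data show progressive voicing assimilation: /θ/ → [ð] after /ŋ/; /x/ → [ɣ] after /j/. In each pair only voicing changes, matching the preceding consonant, while place and manner stay constant.
/s/ is a voiceless alveolar fricative. The preceding trigger /w/ is voiced, so /s/ must become voiced as well.
Changing only its voicing to voiced gives [z] — the voiced alveolar fricative.

[ʃewzɪ]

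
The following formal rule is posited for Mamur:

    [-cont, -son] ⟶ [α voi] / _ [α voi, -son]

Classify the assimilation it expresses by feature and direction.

The rule copies [voi] from the environment onto the target, so the assimilating feature is voicing.
Since the environment is written after the underscore, the trigger follows the target; the direction is regressive.

regressive voicing assimilation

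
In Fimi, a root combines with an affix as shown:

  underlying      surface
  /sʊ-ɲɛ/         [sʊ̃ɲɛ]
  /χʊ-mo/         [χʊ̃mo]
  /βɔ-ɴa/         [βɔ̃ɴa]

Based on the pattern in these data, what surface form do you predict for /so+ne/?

[sõne]

The data show regressive nasality assimilation (vowel nasalisation): /ʊ/ → [ʊ̃] before /ɲ/; /ʊ/ → [ʊ̃] before /m/; /ɔ/ → [ɔ̃] before /ɴ/ — a vowel is nasalised by an immediately following nasal consonant.
The vowel /o/ is adjacent to the following nasal /n/, so it acquires [+nasal] and surfaces as [õ].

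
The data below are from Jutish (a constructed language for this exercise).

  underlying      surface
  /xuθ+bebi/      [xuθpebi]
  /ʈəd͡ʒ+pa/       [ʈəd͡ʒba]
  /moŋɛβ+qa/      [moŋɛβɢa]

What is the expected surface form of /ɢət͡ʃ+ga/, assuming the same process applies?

[ɢət͡ʃka]

The data show progressive voicing assimilation: /b/ → [p] after /θ/; /p/ → [b] after /d͡ʒ/; /q/ → [ɢ] after /β/. In each pair only voicing changes, matching the preceding consonant, while place and manner stay constant.
The rule targets /g/ (voiced velar stop), which sits after the trigger /t͡ʃ/ (voiceless).
The voiceless velar stop is [k], so /g/ → [k].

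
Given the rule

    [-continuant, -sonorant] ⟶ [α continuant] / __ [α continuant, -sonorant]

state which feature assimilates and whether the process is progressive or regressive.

regressive manner assimilation

The shared variable α links the value of [continuant] on the target to that of the neighbouring obstruent. [continuant] distinguishes stops from fricatives — a manner-of-articulation feature — so this is manner assimilation.
Since the environment is written after the underscore, the trigger follows the target; the direction is regressive.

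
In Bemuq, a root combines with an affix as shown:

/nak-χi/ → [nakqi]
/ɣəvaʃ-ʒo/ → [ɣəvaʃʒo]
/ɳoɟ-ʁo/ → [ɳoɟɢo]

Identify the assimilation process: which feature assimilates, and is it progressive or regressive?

progressive manner assimilation

Comparing underlying and surface forms, /χ/ → [q] is the alternation; the neighbouring /k/ is constant.
The change fricative → stop matches the manner of the preceding /k/, identifying this as manner assimilation.
Place and voice are unchanged, so the assimilation is partial, not total.
The other alternating form patterns the same way: /ʁ/ → [ɢ] after /ɟ/ (fricative → stop, matching a stop) — only manner changes, and always toward the preceding segment.
No alternation appears in [ɣəvaʃʒo]: there the adjacent consonants already agree in manner (/ʒ/ and /ʃ/ are both fricatives), so this form is consistent with the same rule.
Since the segment that changes follows the conditioning segment, the assimilation is progressive.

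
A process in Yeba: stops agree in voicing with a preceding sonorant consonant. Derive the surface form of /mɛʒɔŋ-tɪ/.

/t/ is a voiceless alveolar stop. The preceding trigger /ŋ/ is voiced, so /t/ must become voiced as well.
A voiced alveolar stop is [d], so the surface segment is [d].

[mɛʒɔŋdɪ]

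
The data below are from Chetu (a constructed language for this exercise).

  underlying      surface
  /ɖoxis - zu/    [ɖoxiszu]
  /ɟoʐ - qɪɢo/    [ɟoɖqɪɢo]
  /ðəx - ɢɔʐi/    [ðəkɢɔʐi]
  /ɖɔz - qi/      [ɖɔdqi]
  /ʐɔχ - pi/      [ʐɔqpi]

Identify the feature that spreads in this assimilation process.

manner

Comparing underlying and surface forms, /ʐ/ → [ɖ] is the alternation; the neighbouring /q/ is constant.
/ʐ/ is a fricative while /q/ is a stop; the output [ɖ] is a stop, matching the trigger — so the feature that spreads is manner.
The other alternating forms pattern the same way: /x/ → [k] before /ɢ/ (fricative → stop, matching a stop); /z/ → [d] before /q/ (fricative → stop, matching a stop); /χ/ → [q] before /p/ (fricative → stop, matching a stop) — only manner changes, and always toward the following segment.
Nothing changes in [ɖoxiszu]: there the adjacent consonants already agree in manner (/s/ and /z/ are both fricatives), so this form is consistent with the same rule.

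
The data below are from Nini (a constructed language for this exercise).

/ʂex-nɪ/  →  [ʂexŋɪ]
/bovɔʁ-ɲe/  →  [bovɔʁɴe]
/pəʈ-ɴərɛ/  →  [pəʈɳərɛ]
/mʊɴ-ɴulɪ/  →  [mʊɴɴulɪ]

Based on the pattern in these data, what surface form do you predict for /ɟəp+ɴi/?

The data show progressive place assimilation: /n/ → [ŋ] after /x/; /ɲ/ → [ɴ] after /ʁ/; /ɴ/ → [ɳ] after /ʈ/. In each pair only place changes, matching the preceding consonant, while manner and voice stay constant.
Nothing changes in [mʊɴɴulɪ]: there the adjacent consonants already agree in place (/ɴ/ and /ɴ/ are both uvular), so this form is consistent with the same rule.
/ɴ/ is a voiced uvular nasal. The preceding trigger /p/ is bilabial, so /ɴ/ must become bilabial as well.
A voiced bilabial nasal is [m], so the surface segment is [m].

[ɟəpmi]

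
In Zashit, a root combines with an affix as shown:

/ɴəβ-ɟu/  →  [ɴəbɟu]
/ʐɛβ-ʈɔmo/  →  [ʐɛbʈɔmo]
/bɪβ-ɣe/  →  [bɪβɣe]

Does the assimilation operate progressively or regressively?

regressive

Comparing underlying and surface forms, /β/ → [b] is the alternation; the neighbouring /ɟ/ is constant.
The change fricative → stop matches the manner of the following /ɟ/, identifying this as manner assimilation.
The same holds elsewhere in the data: /β/ → [b] before /ʈ/ (fricative → stop, matching a stop) — only manner changes, and always toward the following segment.
No alternation appears in [bɪβɣe]: there the adjacent consonants already agree in manner (/β/ and /ɣ/ are both fricatives), so this form is consistent with the same rule.
Since the segment that changes precedes the conditioning segment, the assimilation is regressive.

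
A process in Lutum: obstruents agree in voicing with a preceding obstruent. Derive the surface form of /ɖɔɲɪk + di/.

/d/ is a voiced alveolar stop. The preceding trigger /k/ is voiceless, so /d/ must become voiceless as well.
Changing only its voicing to voiceless gives [t] — the voiceless alveolar stop.

[ɖɔɲɪkti]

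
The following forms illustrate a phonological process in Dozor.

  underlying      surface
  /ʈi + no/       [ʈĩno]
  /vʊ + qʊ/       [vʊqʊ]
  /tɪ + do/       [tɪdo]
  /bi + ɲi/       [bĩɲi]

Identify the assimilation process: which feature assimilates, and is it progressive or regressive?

regressive nasality assimilation (vowel nasalisation)

The vowel /i/ surfaces as nasalised [ĩ] next to the following nasal /n/ — it has acquired the [+nasal] feature of its neighbour.
The other form shows the same pattern: /i/ → [ĩ] before /ɲ/ — each time a vowel is nasalised next to a following nasal.
No change occurs in [vʊqʊ], [tɪdo] because the vowel at the boundary is adjacent to an oral consonant, not a nasal (/ʊ/ next to /q/; /ɪ/ next to /d/).
Because the conditioning nasal is to the right of the vowel that changes, the process is regressive (anticipatory).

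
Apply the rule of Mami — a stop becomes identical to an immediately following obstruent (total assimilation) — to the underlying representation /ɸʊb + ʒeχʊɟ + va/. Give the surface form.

/b/ is the segment targeted by the rule; it sits immediately before /ʒ/, so it assimilates completely and surfaces as [ʒ].
The same rule applies at the second boundary: /ɟ/ → [v] next to /v/.

[ɸʊʒʒeχʊvva]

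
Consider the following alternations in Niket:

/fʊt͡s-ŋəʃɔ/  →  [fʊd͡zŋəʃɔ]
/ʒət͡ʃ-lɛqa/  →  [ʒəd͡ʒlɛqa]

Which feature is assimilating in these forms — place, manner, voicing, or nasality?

voicing

Underlying /t͡s/ is realised as [d͡z] next to /ŋ/; /ŋ/ itself does not change.
The change voiceless → voiced matches the voicing of the following /ŋ/, identifying this as voicing assimilation.
The same holds elsewhere in the data: /t͡ʃ/ → [d͡ʒ] before /l/ (voiceless → voiced, matching voiced) — only voicing changes, and always toward the following segment.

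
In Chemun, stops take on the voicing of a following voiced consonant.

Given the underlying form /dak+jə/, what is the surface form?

[dagjə]

/k/ is a voiceless velar stop. The following trigger /j/ is voiced, so /k/ must become voiced as well.
Changing only its voicing to voiced gives [g] — the voiced velar stop.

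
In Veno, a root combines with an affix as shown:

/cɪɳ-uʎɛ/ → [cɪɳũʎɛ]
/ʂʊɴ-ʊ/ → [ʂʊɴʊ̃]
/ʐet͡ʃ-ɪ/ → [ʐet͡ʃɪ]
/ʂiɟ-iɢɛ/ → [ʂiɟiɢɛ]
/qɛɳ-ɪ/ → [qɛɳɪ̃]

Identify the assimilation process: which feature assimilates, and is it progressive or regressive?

progressive nasality assimilation (vowel nasalisation)

The vowel /u/ surfaces as nasalised [ũ] next to the preceding nasal /ɳ/ — it has acquired the [+nasal] feature of its neighbour.
Likewise in the remaining data: /ʊ/ → [ʊ̃] after /ɴ/; /ɪ/ → [ɪ̃] after /ɳ/ — each time a vowel is nasalised next to a preceding nasal.
No change occurs in [ʐet͡ʃɪ], [ʂiɟiɢɛ] because the vowel at the boundary is adjacent to an oral consonant, not a nasal (/ɪ/ next to /t͡ʃ/; /i/ next to /ɟ/).
Because the conditioning nasal is to the left of the vowel that changes, the process is progressive (perseverative).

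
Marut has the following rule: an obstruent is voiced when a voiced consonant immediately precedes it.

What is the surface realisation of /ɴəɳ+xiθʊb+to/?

[ɴəɳɣiθʊbdo]

The rule targets /x/ (voiceless velar fricative), which sits after the trigger /ɳ/ (voiced).
A voiced velar fricative is [ɣ], so the surface segment is [ɣ].
The same rule applies at the second boundary: /t/ → [d] next to /b/.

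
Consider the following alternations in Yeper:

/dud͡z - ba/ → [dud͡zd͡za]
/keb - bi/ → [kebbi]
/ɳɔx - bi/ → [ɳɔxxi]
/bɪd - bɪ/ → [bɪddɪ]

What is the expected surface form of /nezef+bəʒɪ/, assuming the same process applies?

[nezeffəʒɪ]

The data show progressive total assimilation (/b/ → [d͡z] after /d͡z/; /b/ → [x] after /x/; /b/ → [d] after /d/): in every case the target segment becomes identical to its preceding neighbour, copying more than a single feature.
In [kebbi] the two consonants at the boundary are already identical (/b/ + /b/), so the rule applies vacuously and nothing changes.
/b/ is the segment targeted by the rule; it sits immediately after /f/, so it assimilates completely and surfaces as [f].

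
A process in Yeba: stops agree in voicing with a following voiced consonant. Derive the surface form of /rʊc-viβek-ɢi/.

/c/ is a voiceless palatal stop. The following trigger /v/ is voiced, so /c/ must become voiced as well.
Changing only its voicing to voiced gives [ɟ] — the voiced palatal stop.
At the second juncture, /k/ likewise becomes [g] adjacent to /ɢ/.

[rʊɟviβegɢi]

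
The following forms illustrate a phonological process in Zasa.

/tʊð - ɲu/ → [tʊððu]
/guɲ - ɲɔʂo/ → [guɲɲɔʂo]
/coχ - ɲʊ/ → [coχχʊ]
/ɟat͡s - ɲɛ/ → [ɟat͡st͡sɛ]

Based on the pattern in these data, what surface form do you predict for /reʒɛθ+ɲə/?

[reʒɛθθə]

The data show progressive total assimilation (/ɲ/ → [ð] after /ð/; /ɲ/ → [χ] after /χ/; /ɲ/ → [t͡s] after /t͡s/): in every case the target segment becomes identical to its preceding neighbour, copying more than a single feature.
In [guɲɲɔʂo] the two consonants at the boundary are already identical (/ɲ/ + /ɲ/), so the rule applies vacuously and nothing changes.
/ɲ/ is the segment targeted by the rule; it sits immediately after /θ/, so it assimilates completely and surfaces as [θ].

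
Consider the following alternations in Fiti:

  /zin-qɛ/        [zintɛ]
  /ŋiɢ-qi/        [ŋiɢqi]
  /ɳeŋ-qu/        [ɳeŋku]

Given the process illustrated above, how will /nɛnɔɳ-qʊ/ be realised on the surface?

The data show progressive place assimilation: /q/ → [t] after /n/; /q/ → [k] after /ŋ/. In each pair only place changes, matching the preceding consonant, while manner and voice stay constant.
No alternation appears in [ŋiɢqi]: there the adjacent consonants already agree in place (/q/ and /ɢ/ are both uvular), so this form is consistent with the same rule.
The rule targets /q/ (voiceless uvular stop), which sits after the trigger /ɳ/ (retroflex).
The voiceless retroflex stop is [ʈ], so /q/ → [ʈ].

[nɛnɔɳʈʊ]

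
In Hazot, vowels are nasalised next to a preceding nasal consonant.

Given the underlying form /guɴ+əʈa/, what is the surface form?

The vowel /ə/ is adjacent to the preceding nasal /ɴ/, so it acquires [+nasal] and surfaces as [ə̃].

[guɴə̃ʈa]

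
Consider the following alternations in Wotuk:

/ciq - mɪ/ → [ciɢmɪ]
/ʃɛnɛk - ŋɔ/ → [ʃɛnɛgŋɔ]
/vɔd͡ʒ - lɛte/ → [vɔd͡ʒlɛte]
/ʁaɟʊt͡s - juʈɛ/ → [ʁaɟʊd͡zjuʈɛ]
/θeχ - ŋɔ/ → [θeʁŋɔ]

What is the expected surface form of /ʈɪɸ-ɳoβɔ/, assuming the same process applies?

[ʈɪβɳoβɔ]

The data show regressive voicing assimilation: /q/ → [ɢ] before /m/; /k/ → [g] before /ŋ/; /t͡s/ → [d͡z] before /j/; /χ/ → [ʁ] before /ŋ/. In each pair only voicing changes, matching the following consonant, while place and manner stay constant.
No alternation appears in [vɔd͡ʒlɛte]: there the adjacent consonants already agree in voicing (/d͡ʒ/ and /l/ are both voiced), so this form is consistent with the same rule.
The rule targets /ɸ/ (voiceless bilabial fricative), which sits before the trigger /ɳ/ (voiced).
The voiced bilabial fricative is [β], so /ɸ/ → [β].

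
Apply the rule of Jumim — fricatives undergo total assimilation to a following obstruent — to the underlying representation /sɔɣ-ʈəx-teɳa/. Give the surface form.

/ɣ/ is the segment targeted by the rule; it sits immediately before /ʈ/, so it assimilates completely and surfaces as [ʈ].
At the second juncture, /x/ likewise becomes [t] adjacent to /t/.

[sɔʈʈətteɳa]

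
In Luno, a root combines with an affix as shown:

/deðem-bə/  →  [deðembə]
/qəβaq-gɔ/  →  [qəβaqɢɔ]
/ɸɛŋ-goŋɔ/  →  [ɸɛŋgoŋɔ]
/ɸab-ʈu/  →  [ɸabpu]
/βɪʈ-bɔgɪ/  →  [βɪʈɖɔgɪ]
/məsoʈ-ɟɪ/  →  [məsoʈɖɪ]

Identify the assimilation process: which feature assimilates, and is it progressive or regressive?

Comparing underlying and surface forms, /g/ → [ɢ] is the alternation; the neighbouring /q/ is constant.
The change velar → uvular matches the place of the preceding /q/, identifying this as place assimilation.
Manner and voice are unchanged, so the assimilation is partial, not total.
The same holds elsewhere in the data: /ʈ/ → [p] after /b/ (retroflex → bilabial, matching bilabial); /b/ → [ɖ] after /ʈ/ (bilabial → retroflex, matching retroflex); /ɟ/ → [ɖ] after /ʈ/ (palatal → retroflex, matching retroflex) — only place changes, and always toward the preceding segment.
Nothing changes in [deðembə], [ɸɛŋgoŋɔ]: there the adjacent consonants already agree in place (/b/ and /m/ are both bilabial; /g/ and /ŋ/ are both velar), so these forms are consistent with the same rule.
The trigger is the preceding segment, so the direction is progressive (perseverative).

progressive place assimilation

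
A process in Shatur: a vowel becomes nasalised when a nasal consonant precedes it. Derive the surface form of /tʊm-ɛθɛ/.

The vowel /ɛ/ is adjacent to the preceding nasal /m/, so it acquires [+nasal] and surfaces as [ɛ̃].

[tʊmɛ̃θɛ]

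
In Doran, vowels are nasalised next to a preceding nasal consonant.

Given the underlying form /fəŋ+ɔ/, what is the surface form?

The vowel /ɔ/ is adjacent to the preceding nasal /ŋ/, so it acquires [+nasal] and surfaces as [ɔ̃].

[fəŋɔ̃]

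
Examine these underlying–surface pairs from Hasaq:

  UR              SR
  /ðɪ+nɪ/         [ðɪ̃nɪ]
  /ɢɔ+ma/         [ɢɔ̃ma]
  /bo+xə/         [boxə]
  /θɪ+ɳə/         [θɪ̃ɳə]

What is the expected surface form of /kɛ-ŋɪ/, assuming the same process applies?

The data show regressive nasality assimilation (vowel nasalisation): /ɪ/ → [ɪ̃] before /n/; /ɔ/ → [ɔ̃] before /m/; /ɪ/ → [ɪ̃] before /ɳ/ — a vowel is nasalised by an immediately following nasal consonant.
No change occurs in [boxə] because the vowel at the boundary is adjacent to an oral consonant, not a nasal (/o/ next to /x/).
/ɛ/ sits next to the nasal /ŋ/ and is therefore nasalised to [ɛ̃].

[kɛ̃ŋɪ]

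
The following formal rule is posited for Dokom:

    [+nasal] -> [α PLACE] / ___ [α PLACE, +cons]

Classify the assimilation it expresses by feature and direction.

The rule copies the place features (abbreviated [PLACE]) from the environment onto the target, so the assimilating feature is place.
The conditioning segment sits to the right of the focus bar, meaning the trigger follows the segment that changes — regressive assimilation.

regressive place assimilation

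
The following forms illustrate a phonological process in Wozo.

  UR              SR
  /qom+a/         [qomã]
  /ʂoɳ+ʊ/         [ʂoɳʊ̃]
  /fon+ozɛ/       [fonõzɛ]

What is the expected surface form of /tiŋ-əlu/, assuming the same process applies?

The data show progressive nasality assimilation (vowel nasalisation): /a/ → [ã] after /m/; /ʊ/ → [ʊ̃] after /ɳ/; /o/ → [õ] after /n/ — a vowel is nasalised by an immediately preceding nasal consonant.
/ə/ sits next to the nasal /ŋ/ and is therefore nasalised to [ə̃].

[tiŋə̃lu]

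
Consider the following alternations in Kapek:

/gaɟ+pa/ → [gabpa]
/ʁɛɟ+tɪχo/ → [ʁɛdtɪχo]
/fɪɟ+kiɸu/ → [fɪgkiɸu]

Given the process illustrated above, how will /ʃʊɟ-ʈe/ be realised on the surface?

The data show regressive place assimilation: /ɟ/ → [b] before /p/; /ɟ/ → [d] before /t/; /ɟ/ → [g] before /k/. In each pair only place changes, matching the following consonant, while manner and voice stay constant.
/ɟ/ is a voiced palatal stop. The following trigger /ʈ/ is retroflex, so /ɟ/ must become retroflex as well.
The voiced retroflex stop is [ɖ], so /ɟ/ → [ɖ].

[ʃʊɖʈe]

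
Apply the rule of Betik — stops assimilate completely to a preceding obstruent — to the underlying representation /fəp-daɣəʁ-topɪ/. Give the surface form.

[fəppaɣəʁʁopɪ]

/d/ is the segment targeted by the rule; it sits immediately after /p/, so it assimilates completely and surfaces as [p].
The same rule applies at the second boundary: /t/ → [ʁ] next to /ʁ/.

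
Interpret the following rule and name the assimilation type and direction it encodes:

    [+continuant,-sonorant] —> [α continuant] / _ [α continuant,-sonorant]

regressive manner assimilation

The rule copies [continuant] (continuancy) from the environment onto the target fricatives; since [±continuant] encodes the stop/fricative manner contrast, the assimilating dimension is manner.
The conditioning segment sits to the right of the focus bar, meaning the trigger follows the segment that changes — regressive assimilation.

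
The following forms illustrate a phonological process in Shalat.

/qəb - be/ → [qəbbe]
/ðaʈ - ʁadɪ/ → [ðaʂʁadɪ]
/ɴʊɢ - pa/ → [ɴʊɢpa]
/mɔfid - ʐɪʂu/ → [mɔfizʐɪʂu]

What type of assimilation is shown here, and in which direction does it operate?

Comparing underlying and surface forms, /ʈ/ → [ʂ] is the alternation; the neighbouring /ʁ/ is constant.
/ʈ/ is a stop while /ʁ/ is a fricative; the output [ʂ] is a fricative, matching the trigger — so the feature that spreads is manner.
Place and voice are unchanged, so the assimilation is partial, not total.
The same holds elsewhere in the data: /d/ → [z] before /ʐ/ (stop → fricative, matching a fricative) — only manner changes, and always toward the following segment.
No alternation appears in [qəbbe], [ɴʊɢpa]: there the adjacent consonants already agree in manner (/b/ and /b/ are both stops; /ɢ/ and /p/ are both stops), so these forms are consistent with the same rule.
Since the segment that changes precedes the conditioning segment, the assimilation is regressive.

regressive manner assimilation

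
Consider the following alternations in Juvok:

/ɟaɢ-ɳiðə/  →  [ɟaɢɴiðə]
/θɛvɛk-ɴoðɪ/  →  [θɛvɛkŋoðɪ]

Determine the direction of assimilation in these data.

The segment that alternates is /ɳ/, which surfaces as [ɴ] when adjacent to /ɢ/.
/ɳ/ is retroflex while /ɢ/ is uvular; the output [ɴ] is uvular, matching the trigger — so the feature that spreads is place.
Checking the remaining alternation: /ɴ/ → [ŋ] after /k/ (uvular → velar, matching velar) — only place changes, and always toward the preceding segment.
Since the segment that changes follows the conditioning segment, the assimilation is progressive.

progressive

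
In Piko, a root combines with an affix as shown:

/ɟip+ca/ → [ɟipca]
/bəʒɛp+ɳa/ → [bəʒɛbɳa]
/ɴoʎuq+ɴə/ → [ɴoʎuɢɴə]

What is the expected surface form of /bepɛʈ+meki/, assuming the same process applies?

[bepɛɖmeki]

The data show regressive voicing assimilation: /p/ → [b] before /ɳ/; /q/ → [ɢ] before /ɴ/. In each pair only voicing changes, matching the following consonant, while place and manner stay constant.
Nothing changes in [ɟipca]: there the adjacent consonants already agree in voicing (/p/ and /c/ are both voiceless), so this form is consistent with the same rule.
/ʈ/ is a voiceless retroflex stop. The following trigger /m/ is voiced, so /ʈ/ must become voiced as well.
Changing only its voicing to voiced gives [ɖ] — the voiced retroflex stop.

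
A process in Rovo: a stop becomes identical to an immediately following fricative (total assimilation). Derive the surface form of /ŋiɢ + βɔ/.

/ɢ/ is the segment targeted by the rule; it sits immediately before /β/, so it assimilates completely and surfaces as [β].

[ŋiββɔ]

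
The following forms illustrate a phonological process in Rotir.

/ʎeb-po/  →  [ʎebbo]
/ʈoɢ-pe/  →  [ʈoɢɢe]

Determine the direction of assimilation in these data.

Comparing underlying and surface forms, /p/ → [b] is the alternation; the neighbouring /b/ is constant.
The output [b] is identical to the trigger /b/ — every feature (place, manner, voicing) has been copied — so this is total assimilation.
The remaining alternation confirms this: /p/ → [ɢ] after /ɢ/ — in each case the output is a copy of the preceding consonant.
The trigger is the preceding segment, so the direction is progressive (perseverative).

progressive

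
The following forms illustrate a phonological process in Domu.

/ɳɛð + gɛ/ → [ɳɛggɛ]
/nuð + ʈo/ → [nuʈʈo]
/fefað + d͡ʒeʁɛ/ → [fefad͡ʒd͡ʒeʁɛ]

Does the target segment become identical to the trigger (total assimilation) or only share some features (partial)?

The segment that alternates is /ð/, which surfaces as [g] when adjacent to /g/.
The output [g] is identical to the trigger /g/ — every feature (place, manner, voicing) has been copied — so this is total assimilation.
The other forms behave the same way: /ð/ → [ʈ] before /ʈ/; /ð/ → [d͡ʒ] before /d͡ʒ/ — in each case the output is a copy of the following consonant.

total assimilation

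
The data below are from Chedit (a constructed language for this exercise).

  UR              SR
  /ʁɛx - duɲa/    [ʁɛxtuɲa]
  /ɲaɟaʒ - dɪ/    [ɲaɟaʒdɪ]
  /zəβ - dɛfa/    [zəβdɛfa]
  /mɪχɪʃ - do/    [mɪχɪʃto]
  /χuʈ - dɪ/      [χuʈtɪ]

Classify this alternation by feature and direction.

progressive voicing assimilation

The segment that alternates is /d/, which surfaces as [t] when adjacent to /x/.
/d/ is voiced while /x/ is voiceless; the output [t] is voiceless, matching the trigger — so the feature that spreads is voicing.
Place and manner are unchanged, so the assimilation is partial, not total.
The other alternating forms pattern the same way: /d/ → [t] after /ʃ/ (voiced → voiceless, matching voiceless); /d/ → [t] after /ʈ/ (voiced → voiceless, matching voiceless) — only voicing changes, and always toward the preceding segment.
No alternation appears in [ɲaɟaʒdɪ], [zəβdɛfa]: there the adjacent consonants already agree in voicing (/d/ and /ʒ/ are both voiced; /d/ and /β/ are both voiced), so these forms are consistent with the same rule.
Since the segment that changes follows the conditioning segment, the assimilation is progressive.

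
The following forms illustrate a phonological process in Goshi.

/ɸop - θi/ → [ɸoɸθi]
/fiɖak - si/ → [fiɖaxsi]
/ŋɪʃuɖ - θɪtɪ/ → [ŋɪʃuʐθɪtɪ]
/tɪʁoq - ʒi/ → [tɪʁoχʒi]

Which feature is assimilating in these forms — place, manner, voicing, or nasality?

manner

The segment that alternates is /p/, which surfaces as [ɸ] when adjacent to /θ/.
The change stop → fricative matches the manner of the following /θ/, identifying this as manner assimilation.
The other alternating forms pattern the same way: /k/ → [x] before /s/ (stop → fricative, matching a fricative); /ɖ/ → [ʐ] before /θ/ (stop → fricative, matching a fricative); /q/ → [χ] before /ʒ/ (stop → fricative, matching a fricative) — only manner changes, and always toward the following segment.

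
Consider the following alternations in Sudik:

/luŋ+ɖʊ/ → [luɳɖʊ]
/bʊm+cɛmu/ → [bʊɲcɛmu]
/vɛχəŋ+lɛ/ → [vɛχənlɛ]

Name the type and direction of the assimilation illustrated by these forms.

regressive place assimilation

The segment that alternates is /ŋ/, which surfaces as [ɳ] when adjacent to /ɖ/.
/ŋ/ is velar while /ɖ/ is retroflex; the output [ɳ] is retroflex, matching the trigger — so the feature that spreads is place.
Manner and voice are unchanged, so the assimilation is partial, not total.
The other alternating forms pattern the same way: /m/ → [ɲ] before /c/ (bilabial → palatal, matching palatal); /ŋ/ → [n] before /l/ (velar → alveolar, matching alveolar) — only place changes, and always toward the following segment.
Since the segment that changes precedes the conditioning segment, the assimilation is regressive.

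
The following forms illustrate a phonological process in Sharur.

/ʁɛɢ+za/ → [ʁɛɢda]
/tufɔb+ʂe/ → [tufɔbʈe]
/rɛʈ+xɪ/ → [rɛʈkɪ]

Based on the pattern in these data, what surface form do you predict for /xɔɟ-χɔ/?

[xɔɟqɔ]

The data show progressive manner assimilation: /z/ → [d] after /ɢ/; /ʂ/ → [ʈ] after /b/; /x/ → [k] after /ʈ/. In each pair only manner changes, matching the preceding consonant, while place and voice stay constant.
The rule targets /χ/ (voiceless uvular fricative), which sits after the trigger /ɟ/ (stop).
The voiceless uvular stop is [q], so /χ/ → [q].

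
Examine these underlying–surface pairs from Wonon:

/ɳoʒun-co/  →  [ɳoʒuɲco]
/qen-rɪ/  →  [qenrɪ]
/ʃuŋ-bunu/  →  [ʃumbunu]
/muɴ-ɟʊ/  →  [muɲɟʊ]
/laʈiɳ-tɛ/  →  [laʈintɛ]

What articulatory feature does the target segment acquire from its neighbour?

place

The segment that alternates is /n/, which surfaces as [ɲ] when adjacent to /c/.
The change alveolar → palatal matches the place of the following /c/, identifying this as place assimilation.
Checking the remaining alternations: /ŋ/ → [m] before /b/ (velar → bilabial, matching bilabial); /ɴ/ → [ɲ] before /ɟ/ (uvular → palatal, matching palatal); /ɳ/ → [n] before /t/ (retroflex → alveolar, matching alveolar) — only place changes, and always toward the following segment.
No alternation appears in [qenrɪ]: there the adjacent consonants already agree in place (/n/ and /r/ are both alveolar), so this form is consistent with the same rule.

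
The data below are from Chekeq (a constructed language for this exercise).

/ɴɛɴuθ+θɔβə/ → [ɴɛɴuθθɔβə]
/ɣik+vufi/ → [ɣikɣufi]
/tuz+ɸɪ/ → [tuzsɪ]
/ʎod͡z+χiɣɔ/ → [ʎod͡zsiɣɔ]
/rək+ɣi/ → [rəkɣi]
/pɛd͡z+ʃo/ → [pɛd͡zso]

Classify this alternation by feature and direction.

Comparing underlying and surface forms, /v/ → [ɣ] is the alternation; the neighbouring /k/ is constant.
The change labiodental → velar matches the place of the preceding /k/, identifying this as place assimilation.
Manner and voice are unchanged, so the assimilation is partial, not total.
The same holds elsewhere in the data: /ɸ/ → [s] after /z/ (bilabial → alveolar, matching alveolar); /χ/ → [s] after /d͡z/ (uvular → alveolar, matching alveolar); /ʃ/ → [s] after /d͡z/ (postalveolar → alveolar, matching alveolar) — only place changes, and always toward the preceding segment.
Nothing changes in [ɴɛɴuθθɔβə], [rəkɣi]: there the adjacent consonants already agree in place (/θ/ and /θ/ are both dental; /ɣ/ and /k/ are both velar), so these forms are consistent with the same rule.
Since the segment that changes follows the conditioning segment, the assimilation is progressive.

progressive place assimilation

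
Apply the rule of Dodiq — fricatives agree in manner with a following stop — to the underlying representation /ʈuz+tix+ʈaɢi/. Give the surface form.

[ʈudtikʈaɢi]

The rule targets /z/ (voiced alveolar fricative), which sits before the trigger /t/ (stop).
The voiced alveolar stop is [d], so /z/ → [d].
The same rule applies at the second boundary: /x/ → [k] next to /ʈ/.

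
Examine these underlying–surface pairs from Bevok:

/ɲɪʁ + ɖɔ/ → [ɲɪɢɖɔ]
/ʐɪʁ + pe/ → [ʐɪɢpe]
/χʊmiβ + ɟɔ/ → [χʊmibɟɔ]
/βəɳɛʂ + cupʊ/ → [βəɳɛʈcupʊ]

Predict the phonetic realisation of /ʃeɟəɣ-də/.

The data show regressive manner assimilation: /ʁ/ → [ɢ] before /ɖ/; /ʁ/ → [ɢ] before /p/; /β/ → [b] before /ɟ/; /ʂ/ → [ʈ] before /c/. In each pair only manner changes, matching the following consonant, while place and voice stay constant.
The rule targets /ɣ/ (voiced velar fricative), which sits before the trigger /d/ (stop).
The voiced velar stop is [g], so /ɣ/ → [g].

[ʃeɟəgdə]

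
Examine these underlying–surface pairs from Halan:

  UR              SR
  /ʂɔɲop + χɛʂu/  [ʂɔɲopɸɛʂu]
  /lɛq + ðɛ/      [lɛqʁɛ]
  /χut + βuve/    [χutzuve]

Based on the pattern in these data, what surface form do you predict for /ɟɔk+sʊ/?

The data show progressive place assimilation: /χ/ → [ɸ] after /p/; /ð/ → [ʁ] after /q/; /β/ → [z] after /t/. In each pair only place changes, matching the preceding consonant, while manner and voice stay constant.
The rule targets /s/ (voiceless alveolar fricative), which sits after the trigger /k/ (velar).
Changing only its place to velar gives [x] — the voiceless velar fricative.

[ɟɔkxʊ]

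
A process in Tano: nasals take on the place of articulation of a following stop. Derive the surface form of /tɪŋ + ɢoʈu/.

/ŋ/ is a voiced velar nasal. The following trigger /ɢ/ is uvular, so /ŋ/ must become uvular as well.
The voiced uvular nasal is [ɴ], so /ŋ/ → [ɴ].

[tɪɴɢoʈu]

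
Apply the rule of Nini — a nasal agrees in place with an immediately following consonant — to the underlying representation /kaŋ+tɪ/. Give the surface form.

[kantɪ]

/ŋ/ is a voiced velar nasal. The following trigger /t/ is alveolar, so /ŋ/ must become alveolar as well.
A voiced alveolar nasal is [n], so the surface segment is [n].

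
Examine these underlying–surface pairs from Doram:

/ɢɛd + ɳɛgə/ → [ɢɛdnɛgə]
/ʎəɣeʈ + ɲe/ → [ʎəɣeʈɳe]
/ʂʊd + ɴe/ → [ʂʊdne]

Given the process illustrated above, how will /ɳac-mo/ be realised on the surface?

The data show progressive place assimilation: /ɳ/ → [n] after /d/; /ɲ/ → [ɳ] after /ʈ/; /ɴ/ → [n] after /d/. In each pair only place changes, matching the preceding consonant, while manner and voice stay constant.
The rule targets /m/ (voiced bilabial nasal), which sits after the trigger /c/ (palatal).
Changing only its place to palatal gives [ɲ] — the voiced palatal nasal.

[ɳacɲo]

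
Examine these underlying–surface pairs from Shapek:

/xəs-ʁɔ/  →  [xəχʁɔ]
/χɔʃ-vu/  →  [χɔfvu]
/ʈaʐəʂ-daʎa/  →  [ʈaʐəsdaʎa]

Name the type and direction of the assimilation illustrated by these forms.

Underlying /s/ is realised as [χ] next to /ʁ/; /ʁ/ itself does not change.
The change alveolar → uvular matches the place of the following /ʁ/, identifying this as place assimilation.
Manner and voice are unchanged, so the assimilation is partial, not total.
Checking the remaining alternations: /ʃ/ → [f] before /v/ (postalveolar → labiodental, matching labiodental); /ʂ/ → [s] before /d/ (retroflex → alveolar, matching alveolar) — only place changes, and always toward the following segment.
Since the segment that changes precedes the conditioning segment, the assimilation is regressive.

regressive place assimilation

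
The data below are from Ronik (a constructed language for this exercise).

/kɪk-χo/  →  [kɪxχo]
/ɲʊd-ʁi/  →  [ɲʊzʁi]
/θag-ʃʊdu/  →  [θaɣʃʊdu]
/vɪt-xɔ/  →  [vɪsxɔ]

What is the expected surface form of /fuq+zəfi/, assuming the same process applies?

The data show regressive manner assimilation: /k/ → [x] before /χ/; /d/ → [z] before /ʁ/; /g/ → [ɣ] before /ʃ/; /t/ → [s] before /x/. In each pair only manner changes, matching the following consonant, while place and voice stay constant.
The rule targets /q/ (voiceless uvular stop), which sits before the trigger /z/ (fricative).
The voiceless uvular fricative is [χ], so /q/ → [χ].

[fuχzəfi]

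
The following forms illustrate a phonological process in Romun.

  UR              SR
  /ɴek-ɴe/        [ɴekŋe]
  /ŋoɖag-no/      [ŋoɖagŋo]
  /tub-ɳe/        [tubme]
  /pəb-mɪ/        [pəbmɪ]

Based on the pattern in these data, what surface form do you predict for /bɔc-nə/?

The data show progressive place assimilation: /ɴ/ → [ŋ] after /k/; /n/ → [ŋ] after /g/; /ɳ/ → [m] after /b/. In each pair only place changes, matching the preceding consonant, while manner and voice stay constant.
No alternation appears in [pəbmɪ]: there the adjacent consonants already agree in place (/m/ and /b/ are both bilabial), so this form is consistent with the same rule.
/n/ is a voiced alveolar nasal. The preceding trigger /c/ is palatal, so /n/ must become palatal as well.
The voiced palatal nasal is [ɲ], so /n/ → [ɲ].

[bɔcɲə]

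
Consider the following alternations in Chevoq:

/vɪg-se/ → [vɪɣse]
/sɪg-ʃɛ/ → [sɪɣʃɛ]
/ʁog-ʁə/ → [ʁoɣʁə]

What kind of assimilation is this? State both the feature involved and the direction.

Underlying /g/ is realised as [ɣ] next to /s/; /s/ itself does not change.
The change stop → fricative matches the manner of the following /s/, identifying this as manner assimilation.
Place and voice are unchanged, so the assimilation is partial, not total.
The other alternating forms pattern the same way: /g/ → [ɣ] before /ʃ/ (stop → fricative, matching a fricative); /g/ → [ɣ] before /ʁ/ (stop → fricative, matching a fricative) — only manner changes, and always toward the following segment.
The trigger is the following segment, so the direction is regressive (anticipatory).

regressive manner assimilation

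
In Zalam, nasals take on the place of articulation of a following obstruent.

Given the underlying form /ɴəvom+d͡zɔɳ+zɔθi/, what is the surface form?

[ɴəvond͡zɔnzɔθi]

The rule targets /m/ (voiced bilabial nasal), which sits before the trigger /d͡z/ (alveolar).
The voiced alveolar nasal is [n], so /m/ → [n].
At the second juncture, /ɳ/ likewise becomes [n] adjacent to /z/.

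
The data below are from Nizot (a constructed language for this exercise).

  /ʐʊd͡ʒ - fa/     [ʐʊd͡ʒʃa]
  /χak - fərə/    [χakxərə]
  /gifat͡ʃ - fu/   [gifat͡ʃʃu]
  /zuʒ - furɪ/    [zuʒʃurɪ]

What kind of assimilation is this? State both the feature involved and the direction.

Comparing underlying and surface forms, /f/ → [ʃ] is the alternation; the neighbouring /d͡ʒ/ is constant.
/f/ is labiodental while /d͡ʒ/ is postalveolar; the output [ʃ] is postalveolar, matching the trigger — so the feature that spreads is place.
Manner and voice are unchanged, so the assimilation is partial, not total.
The other alternating forms pattern the same way: /f/ → [x] after /k/ (labiodental → velar, matching velar); /f/ → [ʃ] after /t͡ʃ/ (labiodental → postalveolar, matching postalveolar); /f/ → [ʃ] after /ʒ/ (labiodental → postalveolar, matching postalveolar) — only place changes, and always toward the preceding segment.
The trigger is the preceding segment, so the direction is progressive (perseverative).

progressive place assimilation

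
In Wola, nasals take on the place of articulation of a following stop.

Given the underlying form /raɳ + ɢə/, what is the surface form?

[raɴɢə]

/ɳ/ is a voiced retroflex nasal. The following trigger /ɢ/ is uvular, so /ɳ/ must become uvular as well.
A voiced uvular nasal is [ɴ], so the surface segment is [ɴ].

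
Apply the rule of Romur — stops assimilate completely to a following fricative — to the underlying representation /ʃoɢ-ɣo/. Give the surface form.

/ɢ/ is the segment targeted by the rule; it sits immediately before /ɣ/, so it assimilates completely and surfaces as [ɣ].

[ʃoɣɣo]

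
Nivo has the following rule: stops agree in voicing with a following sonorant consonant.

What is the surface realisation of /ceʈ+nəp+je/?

The rule targets /ʈ/ (voiceless retroflex stop), which sits before the trigger /n/ (voiced).
Changing only its voicing to voiced gives [ɖ] — the voiced retroflex stop.
The same rule applies at the second boundary: /p/ → [b] next to /j/.

[ceɖnəbje]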